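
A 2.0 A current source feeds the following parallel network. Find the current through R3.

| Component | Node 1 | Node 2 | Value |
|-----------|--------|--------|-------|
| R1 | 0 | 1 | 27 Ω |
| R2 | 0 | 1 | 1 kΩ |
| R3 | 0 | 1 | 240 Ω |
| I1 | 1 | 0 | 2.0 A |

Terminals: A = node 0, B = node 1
All resistors sit directly between nodes 0 and 1, so they are in parallel and share one voltage V; the full source current 2 A splits among them.
1/R_par = 1/27 + 1/1000 + 1/240 = 0.0422 S  =>  R_par = 23.69 Ω
V = I × R_par = 2 × 23.69 = 47.39 V
I_R3 = V/R3 = 47.39/240 = 0.1975 A

Final answer: 0.1975 A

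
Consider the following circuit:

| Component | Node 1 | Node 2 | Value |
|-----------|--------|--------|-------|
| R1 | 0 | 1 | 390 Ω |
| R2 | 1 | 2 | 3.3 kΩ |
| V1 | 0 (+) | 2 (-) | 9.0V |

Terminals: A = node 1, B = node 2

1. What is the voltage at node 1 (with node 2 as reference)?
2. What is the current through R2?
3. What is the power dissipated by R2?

Nodal analysis, taking node 2 as the 0 V reference.
Source V1 fixes V_0 = 9 V.
KCL at each unknown node (sum of currents leaving = 0; resistances in Ω):
  Node 1: (V_1 - 9)/390 + (V_1 - 0)/3300 = 0
Collecting terms: 0.002867 × V_1 = 0.02308  =>  V_1 = 8.049 V
Part 1:
  Read off the nodal solution: V_1 = 8.049 V
Part 2:
  I_R2 = (V_1 - V_2)/R2 = (8.049 - 0)/3300 = 0.002439 A
  Magnitude: I_R2 = 0.002439 A
Part 3:
  I_R2 = (V_1 - V_2)/R2 = (8.049 - 0)/3300 = 0.002439 A
  P_R2 = I_R2² × R2 = (0.002439)² × 3300 = 0.01963 W

Final answers:
1. V_1 = 8.049 V
2. I_R2 = 0.002439 A
3. P_R2 = 0.01963 W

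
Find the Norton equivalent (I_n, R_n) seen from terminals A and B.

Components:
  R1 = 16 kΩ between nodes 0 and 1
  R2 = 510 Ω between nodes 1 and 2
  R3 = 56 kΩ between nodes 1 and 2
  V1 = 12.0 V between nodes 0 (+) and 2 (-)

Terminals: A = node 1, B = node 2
Find the Thévenin equivalent first; then I_n = V_th/R_th and R_n = R_th.
Step 1 — V_th is the open-circuit voltage V_A - V_B (nothing connected across the terminals).
Nodal analysis, taking node 2 as the 0 V reference.
Source V1 fixes V_0 = 12 V.
KCL at each unknown node (sum of currents leaving = 0; resistances in Ω):
  Node 1: (V_1 - 12)/16000 + (V_1 - 0)/510 + (V_1 - 0)/56000 = 0
Collecting terms: 0.002041 × V_1 = 0.00075  =>  V_1 = 0.3674 V
V_th = V_1 - V_2 = 0.3674 - 0 = 0.3674 V
Step 2 — R_th: zero the source — replace V1 by a short circuit (node 2 merges into node 0) — and find the resistance seen between A (node 1) and B (node 0).
Reduce the network between node 1 (A) and node 0 (B) by series/parallel combination:
  Rp1 = R1 ‖ R2 ‖ R3 (parallel, all between nodes 0 and 1) = 1/(1/16000 + 1/510 + 1/56000) = 489.9 Ω
R_th = 489.9 Ω
I_n = V_th/R_th = 0.3674/489.9 = 0.00075 A, and R_n = R_th = 489.9 Ω

Final answer: I_n = 0.00075 A, R_n = 489.9 Ω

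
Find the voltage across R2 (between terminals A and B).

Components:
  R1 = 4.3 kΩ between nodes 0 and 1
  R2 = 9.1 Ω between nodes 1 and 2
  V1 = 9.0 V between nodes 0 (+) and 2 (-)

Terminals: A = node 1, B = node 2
R1 and R2 are in series across V1 (node 0 → node 1 → node 2), and the output A–B is taken across R2, so this is a voltage divider.
Series current: I = V1/(R1 + R2) = 9/(4300 + 9.1) = 9/4309 = 0.002089 A
V_R2 = I × R2 = V1 × R2/(R1 + R2) = 9 × 9.1/4309 = 0.01901 V

Final answer: 0.01901 V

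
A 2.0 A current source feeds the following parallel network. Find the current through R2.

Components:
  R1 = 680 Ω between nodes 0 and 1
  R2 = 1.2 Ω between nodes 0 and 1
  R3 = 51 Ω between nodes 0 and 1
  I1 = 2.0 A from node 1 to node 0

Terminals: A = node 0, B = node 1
All resistors sit directly between nodes 0 and 1, so they are in parallel and share one voltage V; the full source current 2 A splits among them.
1/R_par = 1/680 + 1/1.2 + 1/51 = 0.8544 S  =>  R_par = 1.17 Ω
V = I × R_par = 2 × 1.17 = 2.341 V
I_R2 = V/R2 = 2.341/1.2 = 1.951 A

Final answer: 1.951 A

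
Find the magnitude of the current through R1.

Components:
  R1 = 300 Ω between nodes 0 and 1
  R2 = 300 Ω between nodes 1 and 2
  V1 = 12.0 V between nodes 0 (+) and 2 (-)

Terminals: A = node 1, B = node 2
Nodal analysis, taking node 2 as the 0 V reference.
Source V1 fixes V_0 = 12 V.
KCL at each unknown node (sum of currents leaving = 0; resistances in Ω):
  Node 1: (V_1 - 12)/300 + (V_1 - 0)/300 = 0
Collecting terms: 0.006667 × V_1 = 0.04  =>  V_1 = 6 V
I_R1 = (V_0 - V_1)/R1 = (12 - 6)/300 = 0.02 A
|I_R1| = 0.02 A

Final answer: |I_R1| = 0.02 A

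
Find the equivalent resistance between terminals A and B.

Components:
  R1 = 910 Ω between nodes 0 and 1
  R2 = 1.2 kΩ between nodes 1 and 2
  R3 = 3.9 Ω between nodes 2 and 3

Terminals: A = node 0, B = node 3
Reduce the network between node 0 (A) and node 3 (B) by series/parallel combination:
  Rs1 = R1 + R2 (series, joined only at node 1) = 910 + 1200 = 2110 Ω
  Rs2 = R3 + Rs1 (series, joined only at node 2) = 3.9 + 2110 = 2114 Ω
R_eq = 2.114 kΩ

Final answer: 2.114 kΩ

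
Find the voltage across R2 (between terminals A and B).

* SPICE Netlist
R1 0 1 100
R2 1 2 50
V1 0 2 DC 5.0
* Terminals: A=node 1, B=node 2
R1 and R2 are in series across V1 (node 0 → node 1 → node 2), and the output A–B is taken across R2, so this is a voltage divider.
Series current: I = V1/(R1 + R2) = 5/(100 + 50) = 5/150 = 0.03333 A
V_R2 = I × R2 = V1 × R2/(R1 + R2) = 5 × 50/150 = 1.667 V

Final answer: 1.667 V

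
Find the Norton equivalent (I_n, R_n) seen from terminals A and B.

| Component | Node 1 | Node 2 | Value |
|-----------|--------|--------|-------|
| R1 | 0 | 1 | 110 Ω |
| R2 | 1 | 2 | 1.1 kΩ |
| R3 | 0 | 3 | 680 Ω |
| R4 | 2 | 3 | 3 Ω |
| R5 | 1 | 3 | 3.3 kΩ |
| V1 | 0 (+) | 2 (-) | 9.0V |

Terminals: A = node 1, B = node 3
Find the Thévenin equivalent first; then I_n = V_th/R_th and R_n = R_th.
Step 1 — V_th is the open-circuit voltage V_A - V_B (nothing connected across the terminals).
Nodal analysis, taking node 2 as the 0 V reference.
Source V1 fixes V_0 = 9 V.
KCL at each unknown node (sum of currents leaving = 0; resistances in Ω):
  Node 1: (V_1 - 9)/110 + (V_1 - 0)/1100 + (V_1 - V_3)/3300 = 0
  Node 3: (V_3 - 9)/680 + (V_3 - 0)/3 + (V_3 - V_1)/3300 = 0
Collecting terms (coefficients in siemens):
  0.0103·V_1 - 0.000303·V_3 = 0.08182
  0.3351·V_3 - 0.000303·V_1 = 0.01324
Determinant D = (0.0103)(0.3351) - (-0.000303)(-0.000303) = 0.003453
V_1 = [(0.08182)(0.3351) - (-0.000303)(0.01324)]/D = 7.943 V
V_3 = [(0.0103)(0.01324) - (0.08182)(-0.000303)]/D = 0.04668 V
V_th = V_1 - V_3 = 7.943 - 0.04668 = 7.896 V
Step 2 — R_th: zero the source — replace V1 by a short circuit (node 2 merges into node 0) — and find the resistance seen between A (node 1) and B (node 3).
Reduce the network between node 1 (A) and node 3 (B) by series/parallel combination:
  Rp1 = R1 ‖ R2 (parallel, both between nodes 0 and 1) = 1/(1/110 + 1/1100) = 100 Ω
  Rp2 = R3 ‖ R4 (parallel, both between nodes 0 and 3) = 1/(1/680 + 1/3) = 2.987 Ω
  Rs1 = Rp1 + Rp2 (series, joined only at node 0) = 100 + 2.987 = 103 Ω
  Rp3 = R5 ‖ Rs1 (parallel, both between nodes 1 and 3) = 1/(1/3300 + 1/103) = 99.87 Ω
R_th = 99.87 Ω
I_n = V_th/R_th = 7.896/99.87 = 0.07906 A, and R_n = R_th = 99.87 Ω

Final answer: I_n = 0.07906 A, R_n = 99.87 Ω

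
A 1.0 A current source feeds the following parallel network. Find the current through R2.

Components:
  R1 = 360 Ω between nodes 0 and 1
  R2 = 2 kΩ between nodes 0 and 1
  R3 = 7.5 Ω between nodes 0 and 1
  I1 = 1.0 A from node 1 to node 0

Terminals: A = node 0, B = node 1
All resistors sit directly between nodes 0 and 1, so they are in parallel and share one voltage V; the full source current 1 A splits among them.
1/R_par = 1/360 + 1/2000 + 1/7.5 = 0.1366 S  =>  R_par = 7.32 Ω
V = I × R_par = 1 × 7.32 = 7.32 V
I_R2 = V/R2 = 7.32/2000 = 0.00366 A

Final answer: 0.00366 A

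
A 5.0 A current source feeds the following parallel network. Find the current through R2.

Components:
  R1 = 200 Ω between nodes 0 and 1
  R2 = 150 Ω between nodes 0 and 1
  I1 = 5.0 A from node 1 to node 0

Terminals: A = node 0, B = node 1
All resistors sit directly between nodes 0 and 1, so they are in parallel and share one voltage V; the full source current 5 A splits among them.
1/R_par = 1/200 + 1/150 = 0.01167 S  =>  R_par = 85.71 Ω
V = I × R_par = 5 × 85.71 = 428.6 V
I_R2 = V/R2 = 428.6/150 = 2.857 A

Final answer: 2.857 A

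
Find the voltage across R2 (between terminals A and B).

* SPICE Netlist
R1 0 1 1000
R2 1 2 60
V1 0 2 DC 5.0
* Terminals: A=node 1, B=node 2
R1 and R2 are in series across V1 (node 0 → node 1 → node 2), and the output A–B is taken across R2, so this is a voltage divider.
Series current: I = V1/(R1 + R2) = 5/(1000 + 60) = 5/1060 = 0.004717 A
V_R2 = I × R2 = V1 × R2/(R1 + R2) = 5 × 60/1060 = 0.283 V

Final answer: 0.283 V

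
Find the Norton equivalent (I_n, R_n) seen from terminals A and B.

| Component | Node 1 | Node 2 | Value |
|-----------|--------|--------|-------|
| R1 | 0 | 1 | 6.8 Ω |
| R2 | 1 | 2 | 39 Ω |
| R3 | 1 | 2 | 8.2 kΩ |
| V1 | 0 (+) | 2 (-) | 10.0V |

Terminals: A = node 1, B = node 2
Find the Thévenin equivalent first; then I_n = V_th/R_th and R_n = R_th.
Step 1 — V_th is the open-circuit voltage V_A - V_B (nothing connected across the terminals).
Nodal analysis, taking node 2 as the 0 V reference.
Source V1 fixes V_0 = 10 V.
KCL at each unknown node (sum of currents leaving = 0; resistances in Ω):
  Node 1: (V_1 - 10)/6.8 + (V_1 - 0)/39 + (V_1 - 0)/8200 = 0
Collecting terms: 0.1728 × V_1 = 1.471  =>  V_1 = 8.509 V
V_th = V_1 - V_2 = 8.509 - 0 = 8.509 V
Step 2 — R_th: zero the source — replace V1 by a short circuit (node 2 merges into node 0) — and find the resistance seen between A (node 1) and B (node 0).
Reduce the network between node 1 (A) and node 0 (B) by series/parallel combination:
  Rp1 = R1 ‖ R2 ‖ R3 (parallel, all between nodes 0 and 1) = 1/(1/6.8 + 1/39 + 1/8200) = 5.786 Ω
R_th = 5.786 Ω
I_n = V_th/R_th = 8.509/5.786 = 1.471 A, and R_n = R_th = 5.786 Ω

Final answer: I_n = 1.471 A, R_n = 5.786 Ω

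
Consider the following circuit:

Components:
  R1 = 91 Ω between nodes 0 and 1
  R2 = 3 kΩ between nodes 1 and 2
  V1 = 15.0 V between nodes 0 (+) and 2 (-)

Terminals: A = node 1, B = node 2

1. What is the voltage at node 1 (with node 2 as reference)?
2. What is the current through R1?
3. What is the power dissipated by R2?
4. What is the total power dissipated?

Nodal analysis, taking node 2 as the 0 V reference.
Source V1 fixes V_0 = 15 V.
KCL at each unknown node (sum of currents leaving = 0; resistances in Ω):
  Node 1: (V_1 - 15)/91 + (V_1 - 0)/3000 = 0
Collecting terms: 0.01132 × V_1 = 0.1648  =>  V_1 = 14.56 V
Part 1:
  Read off the nodal solution: V_1 = 14.56 V
Part 2:
  I_R1 = (V_0 - V_1)/R1 = (15 - 14.56)/91 = 0.004853 A
  Magnitude: I_R1 = 0.004853 A
Part 3:
  I_R2 = (V_1 - V_2)/R2 = (14.56 - 0)/3000 = 0.004853 A
  P_R2 = I_R2² × R2 = (0.004853)² × 3000 = 0.07065 W
Part 4:
  Power in each resistor, P = (ΔV)²/R:
    P_R1 = (15 - 14.56)²/91 = 0.002143 W
    P_R2 = (14.56 - 0)²/3000 = 0.07065 W
  P_total = P_R1 + P_R2 = 0.07279 W

Final answers:
1. V_1 = 14.56 V
2. I_R1 = 0.004853 A
3. P_R2 = 0.07065 W
4. P_total = 0.07279 W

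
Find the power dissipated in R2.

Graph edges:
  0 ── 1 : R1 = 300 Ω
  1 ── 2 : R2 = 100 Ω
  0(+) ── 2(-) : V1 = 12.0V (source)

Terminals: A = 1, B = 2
Nodal analysis, taking node 2 as the 0 V reference.
Source V1 fixes V_0 = 12 V.
KCL at each unknown node (sum of currents leaving = 0; resistances in Ω):
  Node 1: (V_1 - 12)/300 + (V_1 - 0)/100 = 0
Collecting terms: 0.01333 × V_1 = 0.04  =>  V_1 = 3 V
I_R2 = (V_1 - V_2)/R2 = (3 - 0)/100 = 0.03 A
P_R2 = I_R2² × R2 = (0.03)² × 100 = 0.09 W

Final answer: 0.09 W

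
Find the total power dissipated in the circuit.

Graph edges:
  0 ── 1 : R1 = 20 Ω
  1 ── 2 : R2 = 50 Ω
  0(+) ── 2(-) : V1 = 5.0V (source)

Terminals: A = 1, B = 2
Nodal analysis, taking node 2 as the 0 V reference.
Source V1 fixes V_0 = 5 V.
KCL at each unknown node (sum of currents leaving = 0; resistances in Ω):
  Node 1: (V_1 - 5)/20 + (V_1 - 0)/50 = 0
Collecting terms: 0.07 × V_1 = 0.25  =>  V_1 = 3.571 V
Power in each resistor, P = (ΔV)²/R:
  P_R1 = (5 - 3.571)²/20 = 0.102 W
  P_R2 = (3.571 - 0)²/50 = 0.2551 W
P_total = P_R1 + P_R2 = 0.3571 W

Final answer: 0.3571 W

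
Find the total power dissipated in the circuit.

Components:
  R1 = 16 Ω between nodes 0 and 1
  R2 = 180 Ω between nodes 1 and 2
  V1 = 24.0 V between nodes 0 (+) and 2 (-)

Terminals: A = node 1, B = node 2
Nodal analysis, taking node 2 as the 0 V reference.
Source V1 fixes V_0 = 24 V.
KCL at each unknown node (sum of currents leaving = 0; resistances in Ω):
  Node 1: (V_1 - 24)/16 + (V_1 - 0)/180 = 0
Collecting terms: 0.06806 × V_1 = 1.5  =>  V_1 = 22.04 V
Power in each resistor, P = (ΔV)²/R:
  P_R1 = (24 - 22.04)²/16 = 0.2399 W
  P_R2 = (22.04 - 0)²/180 = 2.699 W
P_total = P_R1 + P_R2 = 2.939 W

Final answer: 2.939 W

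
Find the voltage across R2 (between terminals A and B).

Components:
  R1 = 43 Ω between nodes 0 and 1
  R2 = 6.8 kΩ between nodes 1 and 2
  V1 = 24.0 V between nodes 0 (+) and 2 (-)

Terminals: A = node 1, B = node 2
R1 and R2 are in series across V1 (node 0 → node 1 → node 2), and the output A–B is taken across R2, so this is a voltage divider.
Series current: I = V1/(R1 + R2) = 24/(43 + 6800) = 24/6843 = 0.003507 A
V_R2 = I × R2 = V1 × R2/(R1 + R2) = 24 × 6800/6843 = 23.85 V

Final answer: 23.85 V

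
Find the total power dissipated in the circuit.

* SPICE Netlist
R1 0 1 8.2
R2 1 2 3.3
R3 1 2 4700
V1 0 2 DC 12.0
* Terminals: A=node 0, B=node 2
Nodal analysis, taking node 2 as the 0 V reference.
Source V1 fixes V_0 = 12 V.
KCL at each unknown node (sum of currents leaving = 0; resistances in Ω):
  Node 1: (V_1 - 12)/8.2 + (V_1 - 0)/3.3 + (V_1 - 0)/4700 = 0
Collecting terms: 0.4252 × V_1 = 1.463  =>  V_1 = 3.442 V
Power in each resistor, P = (ΔV)²/R:
  P_R1 = (12 - 3.442)²/8.2 = 8.932 W
  P_R2 = (3.442 - 0)²/3.3 = 3.59 W
  P_R3 = (3.442 - 0)²/4700 = 0.00252 W
P_total = P_R1 + P_R2 + P_R3 = 12.52 W

Final answer: 12.52 W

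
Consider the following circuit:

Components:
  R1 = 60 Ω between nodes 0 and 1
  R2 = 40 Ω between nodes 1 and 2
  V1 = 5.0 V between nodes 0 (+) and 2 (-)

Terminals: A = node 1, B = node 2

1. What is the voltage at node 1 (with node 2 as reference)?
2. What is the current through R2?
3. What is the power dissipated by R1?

Nodal analysis, taking node 2 as the 0 V reference.
Source V1 fixes V_0 = 5 V.
KCL at each unknown node (sum of currents leaving = 0; resistances in Ω):
  Node 1: (V_1 - 5)/60 + (V_1 - 0)/40 = 0
Collecting terms: 0.04167 × V_1 = 0.08333  =>  V_1 = 2 V
Part 1:
  Read off the nodal solution: V_1 = 2 V
Part 2:
  I_R2 = (V_1 - V_2)/R2 = (2 - 0)/40 = 0.05 A
  Magnitude: I_R2 = 0.05 A
Part 3:
  I_R1 = (V_0 - V_1)/R1 = (5 - 2)/60 = 0.05 A
  P_R1 = I_R1² × R1 = (0.05)² × 60 = 0.15 W

Final answers:
1. V_1 = 2 V
2. I_R2 = 0.05 A
3. P_R1 = 0.15 W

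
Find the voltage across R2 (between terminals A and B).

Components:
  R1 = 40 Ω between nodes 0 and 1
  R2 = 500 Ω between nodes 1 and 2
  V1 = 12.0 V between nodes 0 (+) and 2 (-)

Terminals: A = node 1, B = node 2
R1 and R2 are in series across V1 (node 0 → node 1 → node 2), and the output A–B is taken across R2, so this is a voltage divider.
Series current: I = V1/(R1 + R2) = 12/(40 + 500) = 12/540 = 0.02222 A
V_R2 = I × R2 = V1 × R2/(R1 + R2) = 12 × 500/540 = 11.11 V

Final answer: 11.11 V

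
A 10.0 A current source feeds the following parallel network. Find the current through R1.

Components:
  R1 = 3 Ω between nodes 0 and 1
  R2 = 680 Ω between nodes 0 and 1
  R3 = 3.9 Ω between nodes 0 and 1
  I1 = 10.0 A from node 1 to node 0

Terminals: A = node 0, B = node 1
All resistors sit directly between nodes 0 and 1, so they are in parallel and share one voltage V; the full source current 10 A splits among them.
1/R_par = 1/3 + 1/680 + 1/3.9 = 0.5912 S  =>  R_par = 1.691 Ω
V = I × R_par = 10 × 1.691 = 16.91 V
I_R1 = V/R1 = 16.91/3 = 5.638 A

Final answer: 5.638 A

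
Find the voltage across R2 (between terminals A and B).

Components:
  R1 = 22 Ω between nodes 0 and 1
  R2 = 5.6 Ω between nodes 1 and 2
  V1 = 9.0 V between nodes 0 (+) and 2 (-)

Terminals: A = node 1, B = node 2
R1 and R2 are in series across V1 (node 0 → node 1 → node 2), and the output A–B is taken across R2, so this is a voltage divider.
Series current: I = V1/(R1 + R2) = 9/(22 + 5.6) = 9/27.6 = 0.3261 A
V_R2 = I × R2 = V1 × R2/(R1 + R2) = 9 × 5.6/27.6 = 1.826 V

Final answer: 1.826 V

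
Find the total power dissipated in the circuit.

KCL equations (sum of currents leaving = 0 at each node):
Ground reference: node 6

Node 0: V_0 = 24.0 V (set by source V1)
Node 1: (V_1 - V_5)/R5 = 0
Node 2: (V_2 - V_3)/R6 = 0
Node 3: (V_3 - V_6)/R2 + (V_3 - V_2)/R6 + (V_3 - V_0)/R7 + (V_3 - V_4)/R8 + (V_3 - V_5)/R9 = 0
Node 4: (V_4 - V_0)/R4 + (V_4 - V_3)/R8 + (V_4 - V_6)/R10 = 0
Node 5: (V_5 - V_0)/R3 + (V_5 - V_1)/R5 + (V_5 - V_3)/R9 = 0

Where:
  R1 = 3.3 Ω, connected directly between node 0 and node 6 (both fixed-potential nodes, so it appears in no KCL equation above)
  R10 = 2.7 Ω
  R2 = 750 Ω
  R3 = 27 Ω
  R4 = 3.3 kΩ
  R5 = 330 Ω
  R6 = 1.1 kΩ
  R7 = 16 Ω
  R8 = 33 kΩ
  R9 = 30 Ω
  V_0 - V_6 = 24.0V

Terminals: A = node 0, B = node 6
Nodal analysis, taking node 6 as the 0 V reference.
Source V1 fixes V_0 = 24 V.
KCL at each unknown node (sum of currents leaving = 0; resistances in Ω):
  Node 1: (V_1 - V_5)/330 = 0
  Node 2: (V_2 - V_3)/1100 = 0
  Node 3: (V_3 - 0)/750 + (V_3 - V_2)/1100 + (V_3 - 24)/16 + (V_3 - V_4)/33000 + (V_3 - V_5)/30 = 0
  Node 4: (V_4 - 24)/3300 + (V_4 - V_3)/33000 + (V_4 - 0)/2.7 = 0
  Node 5: (V_5 - 24)/27 + (V_5 - V_1)/330 + (V_5 - V_3)/30 = 0
Collecting terms (coefficients in siemens):
  0.00303·V_1 - 0.00303·V_5 = 0
  0.0009091·V_2 - 0.0009091·V_3 = 0
  0.09811·V_3 - 0.0009091·V_2 - 0.0000303·V_4 - 0.03333·V_5 = 1.5
  0.3707·V_4 - 0.0000303·V_3 = 0.007273
  0.0734·V_5 - 0.00303·V_1 - 0.03333·V_3 = 0.8889
Solving these 5 simultaneous equations (Gaussian elimination) gives:
  V_1 = 23.81 V, V_2 = 23.6 V, V_3 = 23.6 V, V_4 = 0.02155 V
  V_5 = 23.81 V
Power in each resistor, P = (ΔV)²/R:
  P_R1 = (24 - 0)²/3.3 = 174.5 W
  P_R2 = (23.6 - 0)²/750 = 0.7425 W
  P_R3 = (24 - 23.81)²/27 = 0.001343 W
  P_R4 = (24 - 0.02155)²/3300 = 0.1742 W
  P_R5 = (23.81 - 23.81)²/330 = 0 W
  P_R6 = (23.6 - 23.6)²/1100 = 0 W
  P_R7 = (24 - 23.6)²/16 = 0.0101 W
  P_R8 = (23.6 - 0.02155)²/33000 = 0.01684 W
  P_R9 = (23.6 - 23.81)²/30 = 0.001492 W
  P_R10 = (0.02155 - 0)²/2.7 = 0.000172 W
P_total = P_R1 + P_R2 + P_R3 + P_R4 + P_R5 + P_R6 + P_R7 + P_R8 + P_R9 + P_R10 = 175.5 W

Final answer: 175.5 W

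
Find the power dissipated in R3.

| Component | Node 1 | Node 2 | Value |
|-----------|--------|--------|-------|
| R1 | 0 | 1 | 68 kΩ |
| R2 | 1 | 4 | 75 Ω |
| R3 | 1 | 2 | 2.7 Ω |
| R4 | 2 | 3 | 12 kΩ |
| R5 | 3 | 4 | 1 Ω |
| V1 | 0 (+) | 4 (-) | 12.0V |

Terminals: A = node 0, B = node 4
Nodal analysis, taking node 4 as the 0 V reference.
Source V1 fixes V_0 = 12 V.
KCL at each unknown node (sum of currents leaving = 0; resistances in Ω):
  Node 1: (V_1 - 12)/68000 + (V_1 - 0)/75 + (V_1 - V_2)/2.7 = 0
  Node 2: (V_2 - V_1)/2.7 + (V_2 - V_3)/12000 = 0
  Node 3: (V_3 - V_2)/12000 + (V_3 - 0)/1 = 0
Collecting terms (coefficients in siemens):
  0.3837·V_1 - 0.3704·V_2 = 0.0001765
  0.3705·V_2 - 0.3704·V_1 - 0.00008333·V_3 = 0
  1·V_3 - 0.00008333·V_2 = 0
Solving these 3 simultaneous equations (Gaussian elimination) gives:
  V_1 = 0.01314 V, V_2 = 0.01314 V, V_3 = 0.000001095 V
I_R3 = (V_1 - V_2)/R3 = (0.01314 - 0.01314)/2.7 = 0.000001095 A
P_R3 = I_R3² × R3 = (0.000001095)² × 2.7 = 0.000000000003235 W

Final answer: 3.235e-12 W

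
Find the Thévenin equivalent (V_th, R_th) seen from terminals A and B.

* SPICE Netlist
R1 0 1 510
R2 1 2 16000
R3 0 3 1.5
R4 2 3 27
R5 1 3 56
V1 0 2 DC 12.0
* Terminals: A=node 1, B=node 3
Step 1 — V_th is the open-circuit voltage V_A - V_B (nothing connected across the terminals).
Nodal analysis, taking node 2 as the 0 V reference.
Source V1 fixes V_0 = 12 V.
KCL at each unknown node (sum of currents leaving = 0; resistances in Ω):
  Node 1: (V_1 - 12)/510 + (V_1 - 0)/16000 + (V_1 - V_3)/56 = 0
  Node 3: (V_3 - 12)/1.5 + (V_3 - 0)/27 + (V_3 - V_1)/56 = 0
Collecting terms (coefficients in siemens):
  0.01988·V_1 - 0.01786·V_3 = 0.02353
  0.7216·V_3 - 0.01786·V_1 = 8
Determinant D = (0.01988)(0.7216) - (-0.01786)(-0.01786) = 0.01403
V_1 = [(0.02353)(0.7216) - (-0.01786)(8)]/D = 11.4 V
V_3 = [(0.01988)(8) - (0.02353)(-0.01786)]/D = 11.37 V
V_th = V_1 - V_3 = 11.4 - 11.37 = 0.02648 V
Step 2 — R_th: zero the source — replace V1 by a short circuit (node 2 merges into node 0) — and find the resistance seen between A (node 1) and B (node 3).
Reduce the network between node 1 (A) and node 3 (B) by series/parallel combination:
  Rp1 = R1 ‖ R2 (parallel, both between nodes 0 and 1) = 1/(1/510 + 1/16000) = 494.2 Ω
  Rp2 = R3 ‖ R4 (parallel, both between nodes 0 and 3) = 1/(1/1.5 + 1/27) = 1.421 Ω
  Rs1 = Rp1 + Rp2 (series, joined only at node 0) = 494.2 + 1.421 = 495.7 Ω
  Rp3 = R5 ‖ Rs1 (parallel, both between nodes 1 and 3) = 1/(1/56 + 1/495.7) = 50.32 Ω
R_th = 50.32 Ω

Final answer: V_th = 0.02648 V, R_th = 50.32 Ω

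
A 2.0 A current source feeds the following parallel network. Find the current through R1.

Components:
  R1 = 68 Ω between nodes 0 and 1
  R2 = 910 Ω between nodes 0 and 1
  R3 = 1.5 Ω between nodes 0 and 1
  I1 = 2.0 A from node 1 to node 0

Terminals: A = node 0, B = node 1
All resistors sit directly between nodes 0 and 1, so they are in parallel and share one voltage V; the full source current 2 A splits among them.
1/R_par = 1/68 + 1/910 + 1/1.5 = 0.6825 S  =>  R_par = 1.465 Ω
V = I × R_par = 2 × 1.465 = 2.931 V
I_R1 = V/R1 = 2.931/68 = 0.0431 A

Final answer: 0.0431 A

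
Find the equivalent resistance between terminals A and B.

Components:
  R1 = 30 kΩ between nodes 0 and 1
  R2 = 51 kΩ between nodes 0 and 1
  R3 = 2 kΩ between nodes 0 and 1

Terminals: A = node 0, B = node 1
Reduce the network between node 0 (A) and node 1 (B) by series/parallel combination:
  Rp1 = R1 ‖ R2 ‖ R3 (parallel, all between nodes 0 and 1) = 1/(1/30000 + 1/51000 + 1/2000) = 1809 Ω
R_eq = 1.809 kΩ

Final answer: 1.809 kΩ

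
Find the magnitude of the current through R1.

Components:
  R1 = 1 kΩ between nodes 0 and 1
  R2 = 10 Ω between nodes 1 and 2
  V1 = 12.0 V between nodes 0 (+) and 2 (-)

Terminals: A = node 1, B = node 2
Nodal analysis, taking node 2 as the 0 V reference.
Source V1 fixes V_0 = 12 V.
KCL at each unknown node (sum of currents leaving = 0; resistances in Ω):
  Node 1: (V_1 - 12)/1000 + (V_1 - 0)/10 = 0
Collecting terms: 0.101 × V_1 = 0.012  =>  V_1 = 0.1188 V
I_R1 = (V_0 - V_1)/R1 = (12 - 0.1188)/1000 = 0.01188 A
|I_R1| = 0.01188 A

Final answer: |I_R1| = 0.01188 A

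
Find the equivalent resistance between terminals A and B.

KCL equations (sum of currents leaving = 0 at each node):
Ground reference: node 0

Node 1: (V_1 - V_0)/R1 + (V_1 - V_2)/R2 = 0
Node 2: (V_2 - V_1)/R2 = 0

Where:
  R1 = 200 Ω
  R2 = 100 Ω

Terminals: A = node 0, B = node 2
Reduce the network between node 0 (A) and node 2 (B) by series/parallel combination:
  Rs1 = R1 + R2 (series, joined only at node 1) = 200 + 100 = 300 Ω
R_eq = 300 Ω

Final answer: 300 Ω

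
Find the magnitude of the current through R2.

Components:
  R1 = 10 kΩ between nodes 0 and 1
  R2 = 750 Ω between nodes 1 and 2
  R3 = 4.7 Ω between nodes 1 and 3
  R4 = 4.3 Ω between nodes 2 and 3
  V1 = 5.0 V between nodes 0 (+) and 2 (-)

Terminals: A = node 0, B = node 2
Nodal analysis, taking node 2 as the 0 V reference.
Source V1 fixes V_0 = 5 V.
KCL at each unknown node (sum of currents leaving = 0; resistances in Ω):
  Node 1: (V_1 - 5)/10000 + (V_1 - 0)/750 + (V_1 - V_3)/4.7 = 0
  Node 3: (V_3 - V_1)/4.7 + (V_3 - 0)/4.3 = 0
Collecting terms (coefficients in siemens):
  0.2142·V_1 - 0.2128·V_3 = 0.0005
  0.4453·V_3 - 0.2128·V_1 = 0
Determinant D = (0.2142)(0.4453) - (-0.2128)(-0.2128) = 0.05012
V_1 = [(0.0005)(0.4453) - (-0.2128)(0)]/D = 0.004443 V
V_3 = [(0.2142)(0) - (0.0005)(-0.2128)]/D = 0.002123 V
I_R2 = (V_1 - V_2)/R2 = (0.004443 - 0)/750 = 0.000005924 A
|I_R2| = 0.000005924 A

Final answer: |I_R2| = 5.924e-06 A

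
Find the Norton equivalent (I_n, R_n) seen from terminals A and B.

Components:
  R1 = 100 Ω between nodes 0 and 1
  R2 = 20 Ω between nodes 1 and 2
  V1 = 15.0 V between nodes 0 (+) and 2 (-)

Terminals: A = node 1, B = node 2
Find the Thévenin equivalent first; then I_n = V_th/R_th and R_n = R_th.
Step 1 — V_th is the open-circuit voltage V_A - V_B (nothing connected across the terminals).
Nodal analysis, taking node 2 as the 0 V reference.
Source V1 fixes V_0 = 15 V.
KCL at each unknown node (sum of currents leaving = 0; resistances in Ω):
  Node 1: (V_1 - 15)/100 + (V_1 - 0)/20 = 0
Collecting terms: 0.06 × V_1 = 0.15  =>  V_1 = 2.5 V
V_th = V_1 - V_2 = 2.5 - 0 = 2.5 V
Step 2 — R_th: zero the source — replace V1 by a short circuit (node 2 merges into node 0) — and find the resistance seen between A (node 1) and B (node 0).
Reduce the network between node 1 (A) and node 0 (B) by series/parallel combination:
  Rp1 = R1 ‖ R2 (parallel, both between nodes 0 and 1) = 1/(1/100 + 1/20) = 16.67 Ω
R_th = 16.67 Ω
I_n = V_th/R_th = 2.5/16.67 = 0.15 A, and R_n = R_th = 16.67 Ω

Final answer: I_n = 0.15 A, R_n = 16.67 Ω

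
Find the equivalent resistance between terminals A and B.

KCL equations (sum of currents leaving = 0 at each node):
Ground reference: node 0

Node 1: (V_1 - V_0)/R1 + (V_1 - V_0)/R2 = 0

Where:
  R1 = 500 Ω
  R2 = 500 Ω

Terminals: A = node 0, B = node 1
Reduce the network between node 0 (A) and node 1 (B) by series/parallel combination:
  Rp1 = R1 ‖ R2 (parallel, both between nodes 0 and 1) = 1/(1/500 + 1/500) = 250 Ω
R_eq = 250 Ω

Final answer: 250 Ω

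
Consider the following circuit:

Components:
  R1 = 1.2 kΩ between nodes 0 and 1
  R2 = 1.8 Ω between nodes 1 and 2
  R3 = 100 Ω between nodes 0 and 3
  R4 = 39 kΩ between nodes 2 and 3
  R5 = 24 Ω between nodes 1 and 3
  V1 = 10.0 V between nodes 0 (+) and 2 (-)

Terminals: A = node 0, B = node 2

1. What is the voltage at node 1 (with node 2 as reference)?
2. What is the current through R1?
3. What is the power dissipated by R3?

Nodal analysis, taking node 2 as the 0 V reference.
Source V1 fixes V_0 = 10 V.
KCL at each unknown node (sum of currents leaving = 0; resistances in Ω):
  Node 1: (V_1 - 10)/1200 + (V_1 - 0)/1.8 + (V_1 - V_3)/24 = 0
  Node 3: (V_3 - 10)/100 + (V_3 - 0)/39000 + (V_3 - V_1)/24 = 0
Collecting terms (coefficients in siemens):
  0.5981·V_1 - 0.04167·V_3 = 0.008333
  0.05169·V_3 - 0.04167·V_1 = 0.1
Determinant D = (0.5981)(0.05169) - (-0.04167)(-0.04167) = 0.02918
V_1 = [(0.008333)(0.05169) - (-0.04167)(0.1)]/D = 0.1576 V
V_3 = [(0.5981)(0.1) - (0.008333)(-0.04167)]/D = 2.062 V
Part 1:
  Read off the nodal solution: V_1 = 0.1576 V
Part 2:
  I_R1 = (V_0 - V_1)/R1 = (10 - 0.1576)/1200 = 0.008202 A
  Magnitude: I_R1 = 0.008202 A
Part 3:
  I_R3 = (V_0 - V_3)/R3 = (10 - 2.062)/100 = 0.07938 A
  P_R3 = I_R3² × R3 = (0.07938)² × 100 = 0.6302 W

Final answers:
1. V_1 = 0.1576 V
2. I_R1 = 0.008202 A
3. P_R3 = 0.6302 W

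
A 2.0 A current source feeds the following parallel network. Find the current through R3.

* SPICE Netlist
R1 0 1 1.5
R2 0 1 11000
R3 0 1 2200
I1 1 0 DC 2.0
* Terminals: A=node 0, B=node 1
All resistors sit directly between nodes 0 and 1, so they are in parallel and share one voltage V; the full source current 2 A splits among them.
1/R_par = 1/1.5 + 1/11000 + 1/2200 = 0.6672 S  =>  R_par = 1.499 Ω
V = I × R_par = 2 × 1.499 = 2.998 V
I_R3 = V/R3 = 2.998/2200 = 0.001363 A

Final answer: 0.001363 A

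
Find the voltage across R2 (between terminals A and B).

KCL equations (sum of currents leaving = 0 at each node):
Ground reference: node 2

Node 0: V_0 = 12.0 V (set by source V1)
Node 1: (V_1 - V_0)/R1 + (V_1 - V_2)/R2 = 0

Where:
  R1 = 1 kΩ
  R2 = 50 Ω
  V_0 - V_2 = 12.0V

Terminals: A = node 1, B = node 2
R1 and R2 are in series across V1 (node 0 → node 1 → node 2), and the output A–B is taken across R2, so this is a voltage divider.
Series current: I = V1/(R1 + R2) = 12/(1000 + 50) = 12/1050 = 0.01143 A
V_R2 = I × R2 = V1 × R2/(R1 + R2) = 12 × 50/1050 = 0.5714 V

Final answer: 0.5714 V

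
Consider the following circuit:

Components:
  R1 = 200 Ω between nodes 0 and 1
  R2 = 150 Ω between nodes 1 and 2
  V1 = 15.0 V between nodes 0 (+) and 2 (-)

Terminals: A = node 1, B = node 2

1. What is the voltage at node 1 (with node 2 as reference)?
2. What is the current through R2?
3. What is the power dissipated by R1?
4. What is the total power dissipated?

Nodal analysis, taking node 2 as the 0 V reference.
Source V1 fixes V_0 = 15 V.
KCL at each unknown node (sum of currents leaving = 0; resistances in Ω):
  Node 1: (V_1 - 15)/200 + (V_1 - 0)/150 = 0
Collecting terms: 0.01167 × V_1 = 0.075  =>  V_1 = 6.429 V
Part 1:
  Read off the nodal solution: V_1 = 6.429 V
Part 2:
  I_R2 = (V_1 - V_2)/R2 = (6.429 - 0)/150 = 0.04286 A
  Magnitude: I_R2 = 0.04286 A
Part 3:
  I_R1 = (V_0 - V_1)/R1 = (15 - 6.429)/200 = 0.04286 A
  P_R1 = I_R1² × R1 = (0.04286)² × 200 = 0.3673 W
Part 4:
  Power in each resistor, P = (ΔV)²/R:
    P_R1 = (15 - 6.429)²/200 = 0.3673 W
    P_R2 = (6.429 - 0)²/150 = 0.2755 W
  P_total = P_R1 + P_R2 = 0.6429 W

Final answers:
1. V_1 = 6.429 V
2. I_R2 = 0.04286 A
3. P_R1 = 0.3673 W
4. P_total = 0.6429 W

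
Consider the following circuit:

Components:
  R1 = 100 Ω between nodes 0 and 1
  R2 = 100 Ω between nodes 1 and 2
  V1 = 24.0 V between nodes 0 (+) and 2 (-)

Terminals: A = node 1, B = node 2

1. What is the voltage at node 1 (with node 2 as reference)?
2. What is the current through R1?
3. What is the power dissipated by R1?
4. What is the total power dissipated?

Nodal analysis, taking node 2 as the 0 V reference.
Source V1 fixes V_0 = 24 V.
KCL at each unknown node (sum of currents leaving = 0; resistances in Ω):
  Node 1: (V_1 - 24)/100 + (V_1 - 0)/100 = 0
Collecting terms: 0.02 × V_1 = 0.24  =>  V_1 = 12 V
Part 1:
  Read off the nodal solution: V_1 = 12 V
Part 2:
  I_R1 = (V_0 - V_1)/R1 = (24 - 12)/100 = 0.12 A
  Magnitude: I_R1 = 0.12 A
Part 3:
  I_R1 = (V_0 - V_1)/R1 = (24 - 12)/100 = 0.12 A
  P_R1 = I_R1² × R1 = (0.12)² × 100 = 1.44 W
Part 4:
  Power in each resistor, P = (ΔV)²/R:
    P_R1 = (24 - 12)²/100 = 1.44 W
    P_R2 = (12 - 0)²/100 = 1.44 W
  P_total = P_R1 + P_R2 = 2.88 W

Final answers:
1. V_1 = 12 V
2. I_R1 = 0.12 A
3. P_R1 = 1.44 W
4. P_total = 2.88 W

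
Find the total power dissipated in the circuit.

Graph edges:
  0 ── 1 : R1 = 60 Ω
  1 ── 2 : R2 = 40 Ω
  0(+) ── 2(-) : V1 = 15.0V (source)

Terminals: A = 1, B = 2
Nodal analysis, taking node 2 as the 0 V reference.
Source V1 fixes V_0 = 15 V.
KCL at each unknown node (sum of currents leaving = 0; resistances in Ω):
  Node 1: (V_1 - 15)/60 + (V_1 - 0)/40 = 0
Collecting terms: 0.04167 × V_1 = 0.25  =>  V_1 = 6 V
Power in each resistor, P = (ΔV)²/R:
  P_R1 = (15 - 6)²/60 = 1.35 W
  P_R2 = (6 - 0)²/40 = 0.9 W
P_total = P_R1 + P_R2 = 2.25 W

Final answer: 2.25 W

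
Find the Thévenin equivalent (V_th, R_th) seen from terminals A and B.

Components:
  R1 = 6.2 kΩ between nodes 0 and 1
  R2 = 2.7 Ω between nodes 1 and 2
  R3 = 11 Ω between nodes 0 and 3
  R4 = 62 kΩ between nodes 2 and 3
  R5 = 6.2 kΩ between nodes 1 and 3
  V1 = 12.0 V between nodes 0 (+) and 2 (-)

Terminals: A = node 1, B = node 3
Step 1 — V_th is the open-circuit voltage V_A - V_B (nothing connected across the terminals).
Nodal analysis, taking node 2 as the 0 V reference.
Source V1 fixes V_0 = 12 V.
KCL at each unknown node (sum of currents leaving = 0; resistances in Ω):
  Node 1: (V_1 - 12)/6200 + (V_1 - 0)/2.7 + (V_1 - V_3)/6200 = 0
  Node 3: (V_3 - 12)/11 + (V_3 - 0)/62000 + (V_3 - V_1)/6200 = 0
Collecting terms (coefficients in siemens):
  0.3707·V_1 - 0.0001613·V_3 = 0.001935
  0.09109·V_3 - 0.0001613·V_1 = 1.091
Determinant D = (0.3707)(0.09109) - (-0.0001613)(-0.0001613) = 0.03377
V_1 = [(0.001935)(0.09109) - (-0.0001613)(1.091)]/D = 0.01043 V
V_3 = [(0.3707)(1.091) - (0.001935)(-0.0001613)]/D = 11.98 V
V_th = V_1 - V_3 = 0.01043 - 11.98 = -11.97 V
Step 2 — R_th: zero the source — replace V1 by a short circuit (node 2 merges into node 0) — and find the resistance seen between A (node 1) and B (node 3).
Reduce the network between node 1 (A) and node 3 (B) by series/parallel combination:
  Rp1 = R1 ‖ R2 (parallel, both between nodes 0 and 1) = 1/(1/6200 + 1/2.7) = 2.699 Ω
  Rp2 = R3 ‖ R4 (parallel, both between nodes 0 and 3) = 1/(1/11 + 1/62000) = 11 Ω
  Rs1 = Rp1 + Rp2 (series, joined only at node 0) = 2.699 + 11 = 13.7 Ω
  Rp3 = R5 ‖ Rs1 (parallel, both between nodes 1 and 3) = 1/(1/6200 + 1/13.7) = 13.67 Ω
R_th = 13.67 Ω

Final answer: V_th = -11.97 V, R_th = 13.67 Ω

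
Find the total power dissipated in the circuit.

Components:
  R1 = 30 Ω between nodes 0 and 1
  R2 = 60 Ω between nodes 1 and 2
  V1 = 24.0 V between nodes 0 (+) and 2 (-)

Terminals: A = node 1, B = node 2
Nodal analysis, taking node 2 as the 0 V reference.
Source V1 fixes V_0 = 24 V.
KCL at each unknown node (sum of currents leaving = 0; resistances in Ω):
  Node 1: (V_1 - 24)/30 + (V_1 - 0)/60 = 0
Collecting terms: 0.05 × V_1 = 0.8  =>  V_1 = 16 V
Power in each resistor, P = (ΔV)²/R:
  P_R1 = (24 - 16)²/30 = 2.133 W
  P_R2 = (16 - 0)²/60 = 4.267 W
P_total = P_R1 + P_R2 = 6.4 W

Final answer: 6.4 W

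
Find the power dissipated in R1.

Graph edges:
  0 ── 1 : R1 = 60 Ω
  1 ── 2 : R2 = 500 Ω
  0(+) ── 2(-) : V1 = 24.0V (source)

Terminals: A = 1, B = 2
Nodal analysis, taking node 2 as the 0 V reference.
Source V1 fixes V_0 = 24 V.
KCL at each unknown node (sum of currents leaving = 0; resistances in Ω):
  Node 1: (V_1 - 24)/60 + (V_1 - 0)/500 = 0
Collecting terms: 0.01867 × V_1 = 0.4  =>  V_1 = 21.43 V
I_R1 = (V_0 - V_1)/R1 = (24 - 21.43)/60 = 0.04286 A
P_R1 = I_R1² × R1 = (0.04286)² × 60 = 0.1102 W

Final answer: 0.1102 W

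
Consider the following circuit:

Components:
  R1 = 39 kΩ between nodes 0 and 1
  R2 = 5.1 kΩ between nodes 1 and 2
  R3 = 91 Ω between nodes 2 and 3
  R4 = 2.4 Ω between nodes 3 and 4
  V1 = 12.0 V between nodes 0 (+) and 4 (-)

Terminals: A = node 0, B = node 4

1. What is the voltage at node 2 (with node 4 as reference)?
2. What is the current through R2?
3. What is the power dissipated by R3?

Nodal analysis, taking node 4 as the 0 V reference.
Source V1 fixes V_0 = 12 V.
KCL at each unknown node (sum of currents leaving = 0; resistances in Ω):
  Node 1: (V_1 - 12)/39000 + (V_1 - V_2)/5100 = 0
  Node 2: (V_2 - V_1)/5100 + (V_2 - V_3)/91 = 0
  Node 3: (V_3 - V_2)/91 + (V_3 - 0)/2.4 = 0
Collecting terms (coefficients in siemens):
  0.0002217·V_1 - 0.0001961·V_2 = 0.0003077
  0.01119·V_2 - 0.0001961·V_1 - 0.01099·V_3 = 0
  0.4277·V_3 - 0.01099·V_2 = 0
Solving these 3 simultaneous equations (Gaussian elimination) gives:
  V_1 = 1.41 V, V_2 = 0.02536 V, V_3 = 0.0006517 V
Part 1:
  Read off the nodal solution: V_2 = 0.02536 V
Part 2:
  I_R2 = (V_1 - V_2)/R2 = (1.41 - 0.02536)/5100 = 0.0002715 A
  Magnitude: I_R2 = 0.0002715 A
Part 3:
  I_R3 = (V_2 - V_3)/R3 = (0.02536 - 0.0006517)/91 = 0.0002715 A
  P_R3 = I_R3² × R3 = (0.0002715)² × 91 = 0.000006709 W

Final answers:
1. V_2 = 0.02536 V
2. I_R2 = 0.0002715 A
3. P_R3 = 6.709e-06 W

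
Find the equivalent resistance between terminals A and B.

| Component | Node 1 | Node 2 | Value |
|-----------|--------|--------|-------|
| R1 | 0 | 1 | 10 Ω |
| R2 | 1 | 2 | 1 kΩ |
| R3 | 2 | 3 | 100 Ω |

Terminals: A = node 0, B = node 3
Reduce the network between node 0 (A) and node 3 (B) by series/parallel combination:
  Rs1 = R1 + R2 (series, joined only at node 1) = 10 + 1000 = 1010 Ω
  Rs2 = R3 + Rs1 (series, joined only at node 2) = 100 + 1010 = 1110 Ω
R_eq = 1.11 kΩ

Final answer: 1.11 kΩ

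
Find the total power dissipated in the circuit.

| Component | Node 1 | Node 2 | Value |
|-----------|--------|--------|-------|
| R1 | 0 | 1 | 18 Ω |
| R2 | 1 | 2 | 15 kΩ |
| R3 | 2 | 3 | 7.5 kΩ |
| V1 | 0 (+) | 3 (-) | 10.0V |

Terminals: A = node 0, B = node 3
Nodal analysis, taking node 3 as the 0 V reference.
Source V1 fixes V_0 = 10 V.
KCL at each unknown node (sum of currents leaving = 0; resistances in Ω):
  Node 1: (V_1 - 10)/18 + (V_1 - V_2)/15000 = 0
  Node 2: (V_2 - V_1)/15000 + (V_2 - 0)/7500 = 0
Collecting terms (coefficients in siemens):
  0.05562·V_1 - 0.00006667·V_2 = 0.5556
  0.0002·V_2 - 0.00006667·V_1 = 0
Determinant D = (0.05562)(0.0002) - (-0.00006667)(-0.00006667) = 0.00001112
V_1 = [(0.5556)(0.0002) - (-0.00006667)(0)]/D = 9.992 V
V_2 = [(0.05562)(0) - (0.5556)(-0.00006667)]/D = 3.331 V
Power in each resistor, P = (ΔV)²/R:
  P_R1 = (10 - 9.992)²/18 = 0.00000355 W
  P_R2 = (9.992 - 3.331)²/15000 = 0.002958 W
  P_R3 = (3.331 - 0)²/7500 = 0.001479 W
P_total = P_R1 + P_R2 + P_R3 = 0.004441 W

Final answer: 0.004441 W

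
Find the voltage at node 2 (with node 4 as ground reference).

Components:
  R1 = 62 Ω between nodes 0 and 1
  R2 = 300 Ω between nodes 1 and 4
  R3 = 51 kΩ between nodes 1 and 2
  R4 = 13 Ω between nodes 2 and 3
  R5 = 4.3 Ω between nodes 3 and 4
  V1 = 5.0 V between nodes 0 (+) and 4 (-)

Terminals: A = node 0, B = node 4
Nodal analysis, taking node 4 as the 0 V reference.
Source V1 fixes V_0 = 5 V.
KCL at each unknown node (sum of currents leaving = 0; resistances in Ω):
  Node 1: (V_1 - 5)/62 + (V_1 - 0)/300 + (V_1 - V_2)/51000 = 0
  Node 2: (V_2 - V_1)/51000 + (V_2 - V_3)/13 = 0
  Node 3: (V_3 - V_2)/13 + (V_3 - 0)/4.3 = 0
Collecting terms (coefficients in siemens):
  0.01948·V_1 - 0.00001961·V_2 = 0.08065
  0.07694·V_2 - 0.00001961·V_1 - 0.07692·V_3 = 0
  0.3095·V_3 - 0.07692·V_2 = 0
Solving these 3 simultaneous equations (Gaussian elimination) gives:
  V_1 = 4.139 V, V_2 = 0.001404 V, V_3 = 0.0003489 V
The requested potential is V_2 = 0.001404 V.

Final answer: V_2 = 0.001404 V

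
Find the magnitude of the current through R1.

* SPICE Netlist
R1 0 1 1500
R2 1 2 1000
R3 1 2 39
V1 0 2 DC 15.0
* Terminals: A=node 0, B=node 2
Nodal analysis, taking node 2 as the 0 V reference.
Source V1 fixes V_0 = 15 V.
KCL at each unknown node (sum of currents leaving = 0; resistances in Ω):
  Node 1: (V_1 - 15)/1500 + (V_1 - 0)/1000 + (V_1 - 0)/39 = 0
Collecting terms: 0.02731 × V_1 = 0.01  =>  V_1 = 0.3662 V
I_R1 = (V_0 - V_1)/R1 = (15 - 0.3662)/1500 = 0.009756 A
|I_R1| = 0.009756 A

Final answer: |I_R1| = 0.009756 A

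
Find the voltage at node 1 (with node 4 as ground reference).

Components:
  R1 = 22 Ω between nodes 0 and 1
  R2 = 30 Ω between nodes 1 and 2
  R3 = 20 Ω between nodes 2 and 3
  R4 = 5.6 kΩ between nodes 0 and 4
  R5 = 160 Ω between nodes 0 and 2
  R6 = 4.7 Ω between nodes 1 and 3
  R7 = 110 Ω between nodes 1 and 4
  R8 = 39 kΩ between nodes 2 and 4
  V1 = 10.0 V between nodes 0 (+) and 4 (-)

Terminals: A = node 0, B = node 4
Nodal analysis, taking node 4 as the 0 V reference.
Source V1 fixes V_0 = 10 V.
KCL at each unknown node (sum of currents leaving = 0; resistances in Ω):
  Node 1: (V_1 - 10)/22 + (V_1 - V_2)/30 + (V_1 - V_3)/4.7 + (V_1 - 0)/110 = 0
  Node 2: (V_2 - V_1)/30 + (V_2 - V_3)/20 + (V_2 - 10)/160 + (V_2 - 0)/39000 = 0
  Node 3: (V_3 - V_2)/20 + (V_3 - V_1)/4.7 = 0
Collecting terms (coefficients in siemens):
  0.3006·V_1 - 0.03333·V_2 - 0.2128·V_3 = 0.4545
  0.08961·V_2 - 0.03333·V_1 - 0.05·V_3 = 0.0625
  0.2628·V_3 - 0.2128·V_1 - 0.05·V_2 = 0
Solving these 3 simultaneous equations (Gaussian elimination) gives:
  V_1 = 8.489 V, V_2 = 8.604 V, V_3 = 8.511 V
The requested potential is V_1 = 8.489 V.

Final answer: V_1 = 8.489 V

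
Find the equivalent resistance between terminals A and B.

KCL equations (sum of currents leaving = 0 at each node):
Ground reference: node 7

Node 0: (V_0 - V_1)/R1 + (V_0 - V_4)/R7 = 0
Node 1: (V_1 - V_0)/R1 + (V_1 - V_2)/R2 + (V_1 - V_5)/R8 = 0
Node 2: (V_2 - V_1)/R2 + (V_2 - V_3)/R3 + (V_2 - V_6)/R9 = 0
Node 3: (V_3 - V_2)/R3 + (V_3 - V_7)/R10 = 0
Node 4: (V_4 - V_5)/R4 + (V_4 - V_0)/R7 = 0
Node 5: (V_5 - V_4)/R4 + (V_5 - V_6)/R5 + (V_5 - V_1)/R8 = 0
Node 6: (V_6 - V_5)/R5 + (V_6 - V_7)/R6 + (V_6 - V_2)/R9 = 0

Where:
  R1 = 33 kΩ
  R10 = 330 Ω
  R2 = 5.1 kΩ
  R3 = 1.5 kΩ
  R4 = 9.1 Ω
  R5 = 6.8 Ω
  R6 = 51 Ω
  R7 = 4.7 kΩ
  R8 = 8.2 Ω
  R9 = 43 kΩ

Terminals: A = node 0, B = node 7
The network is not a plain series/parallel combination. Inject a 1 A test current into terminal A (node 0) and return it from terminal B (node 7); then R_eq = V_A / (1 A).
Nodal analysis, taking node 7 as the 0 V reference.
Current source I_test pushes 1 A into node 0 and draws it out of node 7.
KCL at each unknown node (sum of currents leaving = 0; resistances in Ω):
  Node 0: (V_0 - V_1)/33000 + (V_0 - V_4)/4700 - 1 = 0
  Node 1: (V_1 - V_0)/33000 + (V_1 - V_2)/5100 + (V_1 - V_5)/8.2 = 0
  Node 2: (V_2 - V_1)/5100 + (V_2 - V_3)/1500 + (V_2 - V_6)/43000 = 0
  Node 3: (V_3 - V_2)/1500 + (V_3 - 0)/330 = 0
  Node 4: (V_4 - V_0)/4700 + (V_4 - V_5)/9.1 = 0
  Node 5: (V_5 - V_1)/8.2 + (V_5 - V_4)/9.1 + (V_5 - V_6)/6.8 = 0
  Node 6: (V_6 - V_2)/43000 + (V_6 - V_5)/6.8 + (V_6 - 0)/51 = 0
Collecting terms (coefficients in siemens):
  0.0002431·V_0 - 0.0000303·V_1 - 0.0002128·V_4 = 1
  0.1222·V_1 - 0.0000303·V_0 - 0.0001961·V_2 - 0.122·V_5 = 0
  0.000886·V_2 - 0.0001961·V_1 - 0.0006667·V_3 - 0.00002326·V_6 = 0
  0.003697·V_3 - 0.0006667·V_2 = 0
  0.1101·V_4 - 0.0002128·V_0 - 0.1099·V_5 = 0
  0.3789·V_5 - 0.122·V_1 - 0.1099·V_4 - 0.1471·V_6 = 0
  0.1667·V_6 - 0.00002326·V_2 - 0.1471·V_5 = 0
Solving these 7 simultaneous equations (Gaussian elimination) gives:
  V_0 = 4178 V, V_1 = 58.24 V, V_2 = 16.45 V, V_3 = 2.966 V
  V_4 = 65.25 V, V_5 = 57.29 V, V_6 = 50.54 V
R_eq = V_0 / 1 A = 4178 Ω = 4.178 kΩ

Final answer: 4.178 kΩ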